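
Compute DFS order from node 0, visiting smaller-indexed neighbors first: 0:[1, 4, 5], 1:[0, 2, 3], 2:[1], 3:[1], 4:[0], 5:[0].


DFS stack-based: start with [0]
Visit order: [0, 1, 2, 3, 4, 5]


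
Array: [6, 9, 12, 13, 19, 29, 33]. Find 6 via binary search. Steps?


Search for 6:
[0,6] mid=3 arr[3]=13
[0,2] mid=1 arr[1]=9
[0,0] mid=0 arr[0]=6
Total: 3 comparisons


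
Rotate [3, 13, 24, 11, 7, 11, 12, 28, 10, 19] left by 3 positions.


Left rotate by 3: [11, 7, 11, 12, 28, 10, 19, 3, 13, 24]


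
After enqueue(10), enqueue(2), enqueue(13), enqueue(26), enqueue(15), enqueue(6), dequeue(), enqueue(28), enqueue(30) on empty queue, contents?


enqueue(10) -> [10]
enqueue(2) -> [10, 2]
enqueue(13) -> [10, 2, 13]
enqueue(26) -> [10, 2, 13, 26]
enqueue(15) -> [10, 2, 13, 26, 15]
enqueue(6) -> [10, 2, 13, 26, 15, 6]
dequeue() returns 10 -> [2, 13, 26, 15, 6]
enqueue(28) -> [2, 13, 26, 15, 6, 28]
enqueue(30) -> [2, 13, 26, 15, 6, 28, 30]
Final queue (front to back): [2, 13, 26, 15, 6, 28, 30]


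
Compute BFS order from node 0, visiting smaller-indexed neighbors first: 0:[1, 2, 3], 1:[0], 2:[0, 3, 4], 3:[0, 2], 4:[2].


BFS queue: start with [0]
Visit order: [0, 1, 2, 3, 4]


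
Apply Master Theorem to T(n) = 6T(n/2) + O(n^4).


a=6, b=2, c=4. log_2(6)=2.585 < c=4. Case 3: O(n^c) = O(n^4)
Complexity: O(n^4)


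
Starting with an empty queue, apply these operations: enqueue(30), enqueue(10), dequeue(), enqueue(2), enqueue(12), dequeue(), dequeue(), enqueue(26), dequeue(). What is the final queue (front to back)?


enqueue(30) -> [30]
enqueue(10) -> [30, 10]
dequeue() returns 30 -> [10]
enqueue(2) -> [10, 2]
enqueue(12) -> [10, 2, 12]
dequeue() returns 10 -> [2, 12]
dequeue() returns 2 -> [12]
enqueue(26) -> [12, 26]
dequeue() returns 12 -> [26]
Final queue (front to back): [26]


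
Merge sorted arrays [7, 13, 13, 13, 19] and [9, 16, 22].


Compare heads, take smaller each step.
Merged: [7, 9, 13, 13, 13, 16, 19, 22]


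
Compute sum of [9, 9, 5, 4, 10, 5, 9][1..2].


Prefix sums: [0, 9, 18, 23, 27, 37, 42, 51]
Sum[1..2] = prefix[3] - prefix[1] = 23 - 9 = 14


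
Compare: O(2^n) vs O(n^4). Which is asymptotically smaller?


quartic grows slower than exponential
O(n^4) is asymptotically smaller; O(2^n) grows faster


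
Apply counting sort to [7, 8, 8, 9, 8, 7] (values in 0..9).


Count array: [0, 0, 0, 0, 0, 0, 0, 2, 3, 1]
Reconstruct: [7, 7, 8, 8, 8, 9]


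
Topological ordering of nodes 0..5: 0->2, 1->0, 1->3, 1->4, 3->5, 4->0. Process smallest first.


Kahn's algorithm, process smallest node first
Order: [1, 3, 4, 0, 2, 5]


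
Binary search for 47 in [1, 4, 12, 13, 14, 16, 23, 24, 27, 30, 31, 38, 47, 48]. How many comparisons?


Search for 47:
[0,13] mid=6 arr[6]=23
[7,13] mid=10 arr[10]=31
[11,13] mid=12 arr[12]=47
Total: 3 comparisons


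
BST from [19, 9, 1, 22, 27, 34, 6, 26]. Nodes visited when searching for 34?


BST root = 19
Search for 34: compare at each node
Path: [19, 22, 27, 34]


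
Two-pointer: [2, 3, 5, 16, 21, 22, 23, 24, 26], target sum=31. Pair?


Two pointers: lo=0, hi=8
Found pair: (5, 26) summing to 31


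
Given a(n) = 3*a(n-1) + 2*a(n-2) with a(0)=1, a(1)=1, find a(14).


Build bottom-up:
...a(12)=1577629, a(13)=5618809, a(14)=3*5618809+2*1577629=20011685


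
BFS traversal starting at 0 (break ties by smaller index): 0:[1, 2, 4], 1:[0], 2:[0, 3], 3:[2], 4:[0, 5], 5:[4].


BFS queue: start with [0]
Visit order: [0, 1, 2, 4, 3, 5]


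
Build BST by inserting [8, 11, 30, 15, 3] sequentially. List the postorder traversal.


Root = 8; build tree by BST insertion.
Postorder traversal: [3, 15, 30, 11, 8]


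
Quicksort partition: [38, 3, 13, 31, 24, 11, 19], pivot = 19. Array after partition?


Elements <= 19 go left of pivot.
Result: [3, 13, 11, 19, 24, 38, 31], pivot at index 3


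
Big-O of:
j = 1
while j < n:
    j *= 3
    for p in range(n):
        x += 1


Per nesting level: O(log n) * O(n) = O(n log n)
Complexity: O(n log n)


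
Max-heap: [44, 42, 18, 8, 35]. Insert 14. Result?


Append 14: [44, 42, 18, 8, 35, 14]
Bubble up: no swaps needed
Result: [44, 42, 18, 8, 35, 14]


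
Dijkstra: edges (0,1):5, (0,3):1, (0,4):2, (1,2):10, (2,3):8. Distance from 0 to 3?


Dijkstra from 0:
Distances: {0: 0, 1: 5, 2: 9, 3: 1, 4: 2}
Shortest distance to 3 = 1, path = [0, 3]


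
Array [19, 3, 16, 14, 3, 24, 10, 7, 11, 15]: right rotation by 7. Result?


Right rotate by 7: [14, 3, 24, 10, 7, 11, 15, 19, 3, 16]


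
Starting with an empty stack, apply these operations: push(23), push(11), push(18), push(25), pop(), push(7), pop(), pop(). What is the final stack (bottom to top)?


push(23) -> [23]
push(11) -> [23, 11]
push(18) -> [23, 11, 18]
push(25) -> [23, 11, 18, 25]
pop() returns 25 -> [23, 11, 18]
push(7) -> [23, 11, 18, 7]
pop() returns 7 -> [23, 11, 18]
pop() returns 18 -> [23, 11]
Final stack (bottom to top): [23, 11]


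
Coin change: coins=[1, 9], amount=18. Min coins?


dp[0]=0; dp[i]=1+min(dp[i-c] for c in coins)
...dp[13]=5, dp[14]=6, dp[15]=7, dp[16]=8, dp[17]=9, dp[18]=2
Minimum coins for 18 = 2


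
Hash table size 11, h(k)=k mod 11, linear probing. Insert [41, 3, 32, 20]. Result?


Insertions: 41->slot 8; 3->slot 3; 32->slot 10; 20->slot 9
Table: [None, None, None, 3, None, None, None, None, 41, 20, 32]


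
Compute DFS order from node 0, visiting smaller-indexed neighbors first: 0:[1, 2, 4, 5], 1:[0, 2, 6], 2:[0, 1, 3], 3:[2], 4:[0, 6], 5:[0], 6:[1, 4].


DFS stack-based: start with [0]
Visit order: [0, 1, 2, 3, 6, 4, 5]


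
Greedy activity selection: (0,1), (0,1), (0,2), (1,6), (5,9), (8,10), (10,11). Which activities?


Greedy: pick earliest-ending, then skip overlaps.
Selected (4 activities): [(0, 1), (1, 6), (8, 10), (10, 11)]


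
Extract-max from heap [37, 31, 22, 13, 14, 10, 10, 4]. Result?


Max = 37
Replace root with last, heapify down
Resulting heap: [31, 14, 22, 13, 4, 10, 10]


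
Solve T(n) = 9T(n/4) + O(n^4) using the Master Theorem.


a=9, b=4, c=4. log_4(9)=1.585 < c=4. Case 3: O(n^c) = O(n^4)
Complexity: O(n^4)


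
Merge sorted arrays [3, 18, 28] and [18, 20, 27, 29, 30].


Compare heads, take smaller each step.
Merged: [3, 18, 18, 20, 27, 28, 29, 30]


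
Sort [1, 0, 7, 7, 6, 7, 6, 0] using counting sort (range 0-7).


Count array: [2, 1, 0, 0, 0, 0, 2, 3]
Reconstruct: [0, 0, 1, 6, 6, 7, 7, 7]


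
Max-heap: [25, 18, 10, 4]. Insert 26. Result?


Append 26: [25, 18, 10, 4, 26]
Bubble up: swap idx 4(26) with idx 1(18); swap idx 1(26) with idx 0(25)
Result: [26, 25, 10, 4, 18]


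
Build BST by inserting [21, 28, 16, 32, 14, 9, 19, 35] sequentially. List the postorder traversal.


Root = 21; build tree by BST insertion.
Postorder traversal: [9, 14, 19, 16, 35, 32, 28, 21]


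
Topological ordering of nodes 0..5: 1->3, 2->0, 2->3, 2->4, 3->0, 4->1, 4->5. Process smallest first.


Kahn's algorithm, process smallest node first
Order: [2, 4, 1, 3, 0, 5]


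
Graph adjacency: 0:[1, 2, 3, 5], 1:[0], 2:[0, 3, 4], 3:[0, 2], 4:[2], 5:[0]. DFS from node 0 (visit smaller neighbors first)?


DFS stack-based: start with [0]
Visit order: [0, 1, 2, 3, 4, 5]


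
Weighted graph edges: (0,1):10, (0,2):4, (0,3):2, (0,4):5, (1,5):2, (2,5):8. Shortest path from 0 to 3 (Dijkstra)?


Dijkstra from 0:
Distances: {0: 0, 1: 10, 2: 4, 3: 2, 4: 5, 5: 12}
Shortest distance to 3 = 2, path = [0, 3]


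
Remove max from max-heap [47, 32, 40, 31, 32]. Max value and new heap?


Max = 47
Replace root with last, heapify down
Resulting heap: [40, 32, 32, 31]


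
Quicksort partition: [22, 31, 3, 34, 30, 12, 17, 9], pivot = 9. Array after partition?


Elements <= 9 go left of pivot.
Result: [3, 9, 22, 34, 30, 12, 17, 31], pivot at index 1


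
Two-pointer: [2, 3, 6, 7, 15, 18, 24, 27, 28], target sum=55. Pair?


Two pointers: lo=0, hi=8
Found pair: (27, 28) summing to 55


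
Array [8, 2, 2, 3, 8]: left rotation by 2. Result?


Left rotate by 2: [2, 3, 8, 8, 2]


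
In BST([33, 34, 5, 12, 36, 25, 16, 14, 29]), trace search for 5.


BST root = 33
Search for 5: compare at each node
Path: [33, 5]


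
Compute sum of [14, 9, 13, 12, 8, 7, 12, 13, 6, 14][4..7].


Prefix sums: [0, 14, 23, 36, 48, 56, 63, 75, 88, 94, 108]
Sum[4..7] = prefix[8] - prefix[4] = 88 - 48 = 40


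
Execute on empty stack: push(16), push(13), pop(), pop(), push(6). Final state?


push(16) -> [16]
push(13) -> [16, 13]
pop() returns 13 -> [16]
pop() returns 16 -> []
push(6) -> [6]
Final stack (bottom to top): [6]


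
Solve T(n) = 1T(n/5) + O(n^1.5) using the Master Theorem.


a=1, b=5, c=1.5. log_5(1)=0 < c=1.5. Case 3: O(n^c) = O(n^1.500)
Complexity: O(n^1.500)


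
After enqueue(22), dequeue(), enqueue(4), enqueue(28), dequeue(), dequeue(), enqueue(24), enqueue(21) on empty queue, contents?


enqueue(22) -> [22]
dequeue() returns 22 -> []
enqueue(4) -> [4]
enqueue(28) -> [4, 28]
dequeue() returns 4 -> [28]
dequeue() returns 28 -> []
enqueue(24) -> [24]
enqueue(21) -> [24, 21]
Final queue (front to back): [24, 21]


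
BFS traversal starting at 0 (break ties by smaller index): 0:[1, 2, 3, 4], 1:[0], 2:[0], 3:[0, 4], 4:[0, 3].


BFS queue: start with [0]
Visit order: [0, 1, 2, 3, 4]


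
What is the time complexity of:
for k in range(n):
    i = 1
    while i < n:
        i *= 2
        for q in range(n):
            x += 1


Per nesting level: O(n) * O(log n) * O(n) = O(n^2 log n)
Complexity: O(n^2 log n)


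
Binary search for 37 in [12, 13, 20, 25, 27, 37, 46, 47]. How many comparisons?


Search for 37:
[0,7] mid=3 arr[3]=25
[4,7] mid=5 arr[5]=37
Total: 2 comparisons


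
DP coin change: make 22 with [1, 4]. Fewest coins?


dp[0]=0; dp[i]=1+min(dp[i-c] for c in coins)
...dp[17]=5, dp[18]=6, dp[19]=7, dp[20]=5, dp[21]=6, dp[22]=7
Minimum coins for 22 = 7


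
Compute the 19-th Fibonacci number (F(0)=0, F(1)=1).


F(n)=F(n-1)+F(n-2)
...F(17)=1597, F(18)=2584, F(19)=4181


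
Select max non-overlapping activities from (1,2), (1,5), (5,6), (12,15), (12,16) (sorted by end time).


Greedy: pick earliest-ending, then skip overlaps.
Selected (3 activities): [(1, 2), (5, 6), (12, 15)]


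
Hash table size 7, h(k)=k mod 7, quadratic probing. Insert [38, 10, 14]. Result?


Insertions: 38->slot 3; 10->slot 4; 14->slot 0
Table: [14, None, None, 38, 10, None, None]


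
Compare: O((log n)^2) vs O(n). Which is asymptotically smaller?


polylogarithmic grows slower than linear
O((log n)^2) is asymptotically smaller; O(n) grows faster


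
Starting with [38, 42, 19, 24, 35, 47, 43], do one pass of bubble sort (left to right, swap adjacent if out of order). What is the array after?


After one pass: [38, 19, 24, 35, 42, 43, 47]


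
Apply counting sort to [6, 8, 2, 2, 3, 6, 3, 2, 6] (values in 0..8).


Count array: [0, 0, 3, 2, 0, 0, 3, 0, 1]
Reconstruct: [2, 2, 2, 3, 3, 6, 6, 6, 8]


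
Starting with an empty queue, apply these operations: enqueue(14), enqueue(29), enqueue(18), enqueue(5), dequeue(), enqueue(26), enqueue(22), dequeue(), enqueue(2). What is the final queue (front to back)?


enqueue(14) -> [14]
enqueue(29) -> [14, 29]
enqueue(18) -> [14, 29, 18]
enqueue(5) -> [14, 29, 18, 5]
dequeue() returns 14 -> [29, 18, 5]
enqueue(26) -> [29, 18, 5, 26]
enqueue(22) -> [29, 18, 5, 26, 22]
dequeue() returns 29 -> [18, 5, 26, 22]
enqueue(2) -> [18, 5, 26, 22, 2]
Final queue (front to back): [18, 5, 26, 22, 2]


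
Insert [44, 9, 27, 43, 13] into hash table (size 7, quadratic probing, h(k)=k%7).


Insertions: 44->slot 2; 9->slot 3; 27->slot 6; 43->slot 1; 13->slot 0
Table: [13, 43, 44, 9, None, None, 27]


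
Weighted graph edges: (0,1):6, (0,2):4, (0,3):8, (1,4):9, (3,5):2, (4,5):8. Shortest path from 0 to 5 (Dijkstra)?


Dijkstra from 0:
Distances: {0: 0, 1: 6, 2: 4, 3: 8, 4: 15, 5: 10}
Shortest distance to 5 = 10, path = [0, 3, 5]


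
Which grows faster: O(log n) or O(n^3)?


logarithmic grows slower than cubic
O(log n) is asymptotically smaller; O(n^3) grows faster


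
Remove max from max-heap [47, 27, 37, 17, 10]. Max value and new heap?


Max = 47
Replace root with last, heapify down
Resulting heap: [37, 27, 10, 17]


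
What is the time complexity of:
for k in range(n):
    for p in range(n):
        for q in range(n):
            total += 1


Per nesting level: O(n) * O(n) * O(n) = O(n^3)
Complexity: O(n^3)


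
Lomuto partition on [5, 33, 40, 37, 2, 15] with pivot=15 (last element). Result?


Elements <= 15 go left of pivot.
Result: [5, 2, 15, 37, 33, 40], pivot at index 2


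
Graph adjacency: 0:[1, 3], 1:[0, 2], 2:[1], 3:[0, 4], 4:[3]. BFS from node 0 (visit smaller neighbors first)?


BFS queue: start with [0]
Visit order: [0, 1, 3, 2, 4]


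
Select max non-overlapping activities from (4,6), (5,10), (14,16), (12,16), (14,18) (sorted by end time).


Greedy: pick earliest-ending, then skip overlaps.
Selected (2 activities): [(4, 6), (14, 16)]


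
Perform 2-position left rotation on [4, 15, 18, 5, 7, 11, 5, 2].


Left rotate by 2: [18, 5, 7, 11, 5, 2, 4, 15]


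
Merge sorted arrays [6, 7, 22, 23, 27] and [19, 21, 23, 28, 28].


Compare heads, take smaller each step.
Merged: [6, 7, 19, 21, 22, 23, 23, 27, 28, 28]


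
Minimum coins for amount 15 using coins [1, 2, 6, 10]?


dp[0]=0; dp[i]=1+min(dp[i-c] for c in coins)
...dp[10]=1, dp[11]=2, dp[12]=2, dp[13]=3, dp[14]=3, dp[15]=4
Minimum coins for 15 = 4


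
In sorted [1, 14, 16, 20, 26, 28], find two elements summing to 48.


Two pointers: lo=0, hi=5
Found pair: (20, 28) summing to 48


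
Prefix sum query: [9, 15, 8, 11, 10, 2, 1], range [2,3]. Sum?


Prefix sums: [0, 9, 24, 32, 43, 53, 55, 56]
Sum[2..3] = prefix[4] - prefix[2] = 43 - 24 = 19


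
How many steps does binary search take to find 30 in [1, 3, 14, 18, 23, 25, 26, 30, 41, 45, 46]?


Search for 30:
[0,10] mid=5 arr[5]=25
[6,10] mid=8 arr[8]=41
[6,7] mid=6 arr[6]=26
[7,7] mid=7 arr[7]=30
Total: 4 comparisons


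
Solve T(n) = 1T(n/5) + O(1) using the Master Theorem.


a=1, b=5, c=0. log_5(1)=0 = c=0. Case 2: O(n^c log n) = O(log n)
Complexity: O(log n)


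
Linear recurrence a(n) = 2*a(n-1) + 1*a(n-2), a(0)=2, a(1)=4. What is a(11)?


Build bottom-up:
...a(9)=4756, a(10)=11482, a(11)=2*11482+1*4756=27720


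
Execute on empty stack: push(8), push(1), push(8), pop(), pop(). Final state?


push(8) -> [8]
push(1) -> [8, 1]
push(8) -> [8, 1, 8]
pop() returns 8 -> [8, 1]
pop() returns 1 -> [8]
Final stack (bottom to top): [8]


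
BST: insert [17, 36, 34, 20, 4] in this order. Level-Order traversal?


Root = 17; build tree by BST insertion.
Level-Order traversal: [17, 4, 36, 34, 20]


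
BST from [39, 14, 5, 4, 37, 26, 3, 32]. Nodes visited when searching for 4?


BST root = 39
Search for 4: compare at each node
Path: [39, 14, 5, 4]


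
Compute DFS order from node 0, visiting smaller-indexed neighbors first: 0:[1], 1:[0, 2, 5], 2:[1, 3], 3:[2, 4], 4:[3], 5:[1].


DFS stack-based: start with [0]
Visit order: [0, 1, 2, 3, 4, 5]


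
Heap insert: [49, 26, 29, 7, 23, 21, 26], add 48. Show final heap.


Append 48: [49, 26, 29, 7, 23, 21, 26, 48]
Bubble up: swap idx 7(48) with idx 3(7); swap idx 3(48) with idx 1(26)
Result: [49, 48, 29, 26, 23, 21, 26, 7]


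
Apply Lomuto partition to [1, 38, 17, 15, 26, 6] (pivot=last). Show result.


Elements <= 6 go left of pivot.
Result: [1, 6, 17, 15, 26, 38], pivot at index 1


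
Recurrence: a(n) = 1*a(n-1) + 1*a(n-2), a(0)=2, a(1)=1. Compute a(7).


Build bottom-up:
...a(5)=11, a(6)=18, a(7)=1*18+1*11=29


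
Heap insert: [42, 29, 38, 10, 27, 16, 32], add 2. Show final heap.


Append 2: [42, 29, 38, 10, 27, 16, 32, 2]
Bubble up: no swaps needed
Result: [42, 29, 38, 10, 27, 16, 32, 2]


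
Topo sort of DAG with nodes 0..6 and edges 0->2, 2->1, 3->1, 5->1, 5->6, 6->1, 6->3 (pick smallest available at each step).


Kahn's algorithm, process smallest node first
Order: [0, 2, 4, 5, 6, 3, 1]


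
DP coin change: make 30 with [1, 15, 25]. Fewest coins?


dp[0]=0; dp[i]=1+min(dp[i-c] for c in coins)
...dp[25]=1, dp[26]=2, dp[27]=3, dp[28]=4, dp[29]=5, dp[30]=2
Minimum coins for 30 = 2


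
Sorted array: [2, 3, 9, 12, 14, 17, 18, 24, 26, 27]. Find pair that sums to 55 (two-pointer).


Two pointers: lo=0, hi=9
No pair sums to 55


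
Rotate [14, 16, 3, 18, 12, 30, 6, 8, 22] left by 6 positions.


Left rotate by 6: [6, 8, 22, 14, 16, 3, 18, 12, 30]


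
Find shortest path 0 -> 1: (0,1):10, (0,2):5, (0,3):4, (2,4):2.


Dijkstra from 0:
Distances: {0: 0, 1: 10, 2: 5, 3: 4, 4: 7}
Shortest distance to 1 = 10, path = [0, 1]


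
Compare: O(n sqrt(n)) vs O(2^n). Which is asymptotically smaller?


n^1.5 grows slower than exponential
O(n sqrt(n)) is asymptotically smaller; O(2^n) grows faster


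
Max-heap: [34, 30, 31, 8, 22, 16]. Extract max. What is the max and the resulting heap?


Max = 34
Replace root with last, heapify down
Resulting heap: [31, 30, 16, 8, 22]


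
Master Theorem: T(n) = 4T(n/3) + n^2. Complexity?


a=4, b=3, c=2. log_3(4)=1.262 < c=2. Case 3: O(n^c) = O(n^2)
Complexity: O(n^2)


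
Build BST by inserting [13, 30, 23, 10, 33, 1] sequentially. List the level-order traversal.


Root = 13; build tree by BST insertion.
Level-Order traversal: [13, 10, 30, 1, 23, 33]


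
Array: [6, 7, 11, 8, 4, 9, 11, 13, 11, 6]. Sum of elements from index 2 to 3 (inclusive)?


Prefix sums: [0, 6, 13, 24, 32, 36, 45, 56, 69, 80, 86]
Sum[2..3] = prefix[4] - prefix[2] = 32 - 13 = 19


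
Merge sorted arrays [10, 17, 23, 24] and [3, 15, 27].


Compare heads, take smaller each step.
Merged: [3, 10, 15, 17, 23, 24, 27]


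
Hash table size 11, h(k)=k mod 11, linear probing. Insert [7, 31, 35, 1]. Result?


Insertions: 7->slot 7; 31->slot 9; 35->slot 2; 1->slot 1
Table: [None, 1, 35, None, None, None, None, 7, None, 31, None]


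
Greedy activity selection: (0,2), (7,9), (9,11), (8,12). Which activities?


Greedy: pick earliest-ending, then skip overlaps.
Selected (3 activities): [(0, 2), (7, 9), (9, 11)]


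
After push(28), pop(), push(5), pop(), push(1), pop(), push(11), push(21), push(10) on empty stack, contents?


push(28) -> [28]
pop() returns 28 -> []
push(5) -> [5]
pop() returns 5 -> []
push(1) -> [1]
pop() returns 1 -> []
push(11) -> [11]
push(21) -> [11, 21]
push(10) -> [11, 21, 10]
Final stack (bottom to top): [11, 21, 10]


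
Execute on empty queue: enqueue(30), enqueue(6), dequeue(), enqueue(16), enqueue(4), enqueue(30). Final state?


enqueue(30) -> [30]
enqueue(6) -> [30, 6]
dequeue() returns 30 -> [6]
enqueue(16) -> [6, 16]
enqueue(4) -> [6, 16, 4]
enqueue(30) -> [6, 16, 4, 30]
Final queue (front to back): [6, 16, 4, 30]


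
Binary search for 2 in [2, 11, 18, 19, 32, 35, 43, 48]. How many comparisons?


Search for 2:
[0,7] mid=3 arr[3]=19
[0,2] mid=1 arr[1]=11
[0,0] mid=0 arr[0]=2
Total: 3 comparisons


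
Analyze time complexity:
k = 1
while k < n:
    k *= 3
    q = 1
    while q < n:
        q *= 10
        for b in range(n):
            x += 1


Per nesting level: O(log n) * O(log n) * O(n) = O(n (log n)^2)
Complexity: O(n (log n)^2)


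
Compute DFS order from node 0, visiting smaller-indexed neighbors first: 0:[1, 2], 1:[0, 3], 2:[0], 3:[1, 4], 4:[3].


DFS stack-based: start with [0]
Visit order: [0, 1, 3, 4, 2]


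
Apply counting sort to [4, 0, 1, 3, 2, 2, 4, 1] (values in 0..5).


Count array: [1, 2, 2, 1, 2, 0]
Reconstruct: [0, 1, 1, 2, 2, 3, 4, 4]


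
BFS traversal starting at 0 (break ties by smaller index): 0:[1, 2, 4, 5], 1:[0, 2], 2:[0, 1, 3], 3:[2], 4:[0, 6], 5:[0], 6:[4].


BFS queue: start with [0]
Visit order: [0, 1, 2, 4, 5, 3, 6]


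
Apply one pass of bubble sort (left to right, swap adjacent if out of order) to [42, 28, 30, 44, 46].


After one pass: [28, 30, 42, 44, 46]


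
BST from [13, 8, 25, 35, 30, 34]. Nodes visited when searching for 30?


BST root = 13
Search for 30: compare at each node
Path: [13, 25, 35, 30]


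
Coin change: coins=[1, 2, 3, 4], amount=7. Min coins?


dp[0]=0; dp[i]=1+min(dp[i-c] for c in coins)
...dp[2]=1, dp[3]=1, dp[4]=1, dp[5]=2, dp[6]=2, dp[7]=2
Minimum coins for 7 = 2


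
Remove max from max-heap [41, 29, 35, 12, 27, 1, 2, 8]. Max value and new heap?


Max = 41
Replace root with last, heapify down
Resulting heap: [35, 29, 8, 12, 27, 1, 2]


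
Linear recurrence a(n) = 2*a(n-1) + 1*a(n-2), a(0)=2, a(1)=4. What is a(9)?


Build bottom-up:
...a(7)=816, a(8)=1970, a(9)=2*1970+1*816=4756


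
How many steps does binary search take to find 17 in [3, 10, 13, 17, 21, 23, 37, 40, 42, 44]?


Search for 17:
[0,9] mid=4 arr[4]=21
[0,3] mid=1 arr[1]=10
[2,3] mid=2 arr[2]=13
[3,3] mid=3 arr[3]=17
Total: 4 comparisons


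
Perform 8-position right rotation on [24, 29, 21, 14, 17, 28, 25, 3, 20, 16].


Right rotate by 8: [21, 14, 17, 28, 25, 3, 20, 16, 24, 29]


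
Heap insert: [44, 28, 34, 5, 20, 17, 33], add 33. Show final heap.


Append 33: [44, 28, 34, 5, 20, 17, 33, 33]
Bubble up: swap idx 7(33) with idx 3(5); swap idx 3(33) with idx 1(28)
Result: [44, 33, 34, 28, 20, 17, 33, 5]


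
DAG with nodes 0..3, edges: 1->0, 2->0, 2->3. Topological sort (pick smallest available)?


Kahn's algorithm, process smallest node first
Order: [1, 2, 0, 3]


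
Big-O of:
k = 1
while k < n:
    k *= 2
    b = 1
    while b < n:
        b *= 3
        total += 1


Per nesting level: O(log n) * O(log n) = O((log n)^2)
Complexity: O((log n)^2)


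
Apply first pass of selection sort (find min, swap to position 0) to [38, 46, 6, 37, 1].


After one pass: [1, 46, 6, 37, 38]


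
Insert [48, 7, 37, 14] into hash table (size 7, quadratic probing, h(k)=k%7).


Insertions: 48->slot 6; 7->slot 0; 37->slot 2; 14->slot 1
Table: [7, 14, 37, None, None, None, 48]


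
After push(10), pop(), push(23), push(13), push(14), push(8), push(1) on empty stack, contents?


push(10) -> [10]
pop() returns 10 -> []
push(23) -> [23]
push(13) -> [23, 13]
push(14) -> [23, 13, 14]
push(8) -> [23, 13, 14, 8]
push(1) -> [23, 13, 14, 8, 1]
Final stack (bottom to top): [23, 13, 14, 8, 1]


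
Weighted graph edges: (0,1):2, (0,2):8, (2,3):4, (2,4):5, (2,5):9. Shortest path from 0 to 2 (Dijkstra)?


Dijkstra from 0:
Distances: {0: 0, 1: 2, 2: 8, 3: 12, 4: 13, 5: 17}
Shortest distance to 2 = 8, path = [0, 2]


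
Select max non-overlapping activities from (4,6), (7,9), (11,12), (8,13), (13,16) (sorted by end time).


Greedy: pick earliest-ending, then skip overlaps.
Selected (4 activities): [(4, 6), (7, 9), (11, 12), (13, 16)]


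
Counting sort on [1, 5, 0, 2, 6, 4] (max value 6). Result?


Count array: [1, 1, 1, 0, 1, 1, 1]
Reconstruct: [0, 1, 2, 4, 5, 6]


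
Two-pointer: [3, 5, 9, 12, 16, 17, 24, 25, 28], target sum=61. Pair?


Two pointers: lo=0, hi=8
No pair sums to 61


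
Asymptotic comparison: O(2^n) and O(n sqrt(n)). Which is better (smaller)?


n^1.5 grows slower than exponential
O(n sqrt(n)) is asymptotically smaller; O(2^n) grows faster


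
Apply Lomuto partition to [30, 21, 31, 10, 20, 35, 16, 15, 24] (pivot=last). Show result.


Elements <= 24 go left of pivot.
Result: [21, 10, 20, 16, 15, 24, 30, 31, 35], pivot at index 5


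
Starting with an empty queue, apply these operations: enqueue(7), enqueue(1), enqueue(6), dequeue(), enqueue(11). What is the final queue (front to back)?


enqueue(7) -> [7]
enqueue(1) -> [7, 1]
enqueue(6) -> [7, 1, 6]
dequeue() returns 7 -> [1, 6]
enqueue(11) -> [1, 6, 11]
Final queue (front to back): [1, 6, 11]


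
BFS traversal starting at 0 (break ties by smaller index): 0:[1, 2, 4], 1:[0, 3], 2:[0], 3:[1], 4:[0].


BFS queue: start with [0]
Visit order: [0, 1, 2, 4, 3]


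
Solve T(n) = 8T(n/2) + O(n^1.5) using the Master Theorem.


a=8, b=2, c=1.5. log_2(8)=3 > c=1.5. Case 1: O(n^log_b(a)) = O(n^3)
Complexity: O(n^3)


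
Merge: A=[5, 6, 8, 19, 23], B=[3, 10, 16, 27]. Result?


Compare heads, take smaller each step.
Merged: [3, 5, 6, 8, 10, 16, 19, 23, 27]


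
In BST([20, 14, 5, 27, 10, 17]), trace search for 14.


BST root = 20
Search for 14: compare at each node
Path: [20, 14]


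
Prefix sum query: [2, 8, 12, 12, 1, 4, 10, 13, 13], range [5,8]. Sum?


Prefix sums: [0, 2, 10, 22, 34, 35, 39, 49, 62, 75]
Sum[5..8] = prefix[9] - prefix[5] = 75 - 35 = 40


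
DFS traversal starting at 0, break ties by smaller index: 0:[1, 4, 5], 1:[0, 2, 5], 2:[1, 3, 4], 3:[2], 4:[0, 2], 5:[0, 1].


DFS stack-based: start with [0]
Visit order: [0, 1, 2, 3, 4, 5]


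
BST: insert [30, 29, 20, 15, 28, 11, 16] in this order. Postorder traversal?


Root = 30; build tree by BST insertion.
Postorder traversal: [11, 16, 15, 28, 20, 29, 30]


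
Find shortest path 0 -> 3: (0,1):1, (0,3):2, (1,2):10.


Dijkstra from 0:
Distances: {0: 0, 1: 1, 2: 11, 3: 2}
Shortest distance to 3 = 2, path = [0, 3]


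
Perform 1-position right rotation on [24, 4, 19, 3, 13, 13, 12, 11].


Right rotate by 1: [11, 24, 4, 19, 3, 13, 13, 12]


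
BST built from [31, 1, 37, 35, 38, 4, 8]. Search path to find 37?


BST root = 31
Search for 37: compare at each node
Path: [31, 37]


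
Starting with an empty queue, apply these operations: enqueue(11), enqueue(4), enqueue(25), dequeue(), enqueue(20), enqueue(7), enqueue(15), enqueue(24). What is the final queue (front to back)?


enqueue(11) -> [11]
enqueue(4) -> [11, 4]
enqueue(25) -> [11, 4, 25]
dequeue() returns 11 -> [4, 25]
enqueue(20) -> [4, 25, 20]
enqueue(7) -> [4, 25, 20, 7]
enqueue(15) -> [4, 25, 20, 7, 15]
enqueue(24) -> [4, 25, 20, 7, 15, 24]
Final queue (front to back): [4, 25, 20, 7, 15, 24]


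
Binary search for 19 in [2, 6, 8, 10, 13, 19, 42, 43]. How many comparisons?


Search for 19:
[0,7] mid=3 arr[3]=10
[4,7] mid=5 arr[5]=19
Total: 2 comparisons


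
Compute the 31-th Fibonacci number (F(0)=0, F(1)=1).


F(n)=F(n-1)+F(n-2)
...F(29)=514229, F(30)=832040, F(31)=1346269


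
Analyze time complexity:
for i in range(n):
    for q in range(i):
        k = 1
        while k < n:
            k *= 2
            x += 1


Per nesting level: O(n) * O(n) [triangular over i] * O(log n) = O(n^2 log n)
Complexity: O(n^2 log n)


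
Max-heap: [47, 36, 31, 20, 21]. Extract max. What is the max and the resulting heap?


Max = 47
Replace root with last, heapify down
Resulting heap: [36, 21, 31, 20]


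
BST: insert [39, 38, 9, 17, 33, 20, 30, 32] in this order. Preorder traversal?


Root = 39; build tree by BST insertion.
Preorder traversal: [39, 38, 9, 17, 33, 20, 30, 32]


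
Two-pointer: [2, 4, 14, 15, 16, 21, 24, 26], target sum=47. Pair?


Two pointers: lo=0, hi=7
Found pair: (21, 26) summing to 47


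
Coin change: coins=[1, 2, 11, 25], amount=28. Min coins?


dp[0]=0; dp[i]=1+min(dp[i-c] for c in coins)
...dp[23]=3, dp[24]=3, dp[25]=1, dp[26]=2, dp[27]=2, dp[28]=3
Minimum coins for 28 = 3


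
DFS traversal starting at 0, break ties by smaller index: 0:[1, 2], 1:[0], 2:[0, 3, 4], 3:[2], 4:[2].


DFS stack-based: start with [0]
Visit order: [0, 1, 2, 3, 4]


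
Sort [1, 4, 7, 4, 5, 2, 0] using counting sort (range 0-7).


Count array: [1, 1, 1, 0, 2, 1, 0, 1]
Reconstruct: [0, 1, 2, 4, 4, 5, 7]


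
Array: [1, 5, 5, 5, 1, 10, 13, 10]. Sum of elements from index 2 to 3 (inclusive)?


Prefix sums: [0, 1, 6, 11, 16, 17, 27, 40, 50]
Sum[2..3] = prefix[4] - prefix[2] = 16 - 6 = 10


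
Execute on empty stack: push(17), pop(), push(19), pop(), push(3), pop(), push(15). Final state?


push(17) -> [17]
pop() returns 17 -> []
push(19) -> [19]
pop() returns 19 -> []
push(3) -> [3]
pop() returns 3 -> []
push(15) -> [15]
Final stack (bottom to top): [15]


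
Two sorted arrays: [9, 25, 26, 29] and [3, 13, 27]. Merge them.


Compare heads, take smaller each step.
Merged: [3, 9, 13, 25, 26, 27, 29]


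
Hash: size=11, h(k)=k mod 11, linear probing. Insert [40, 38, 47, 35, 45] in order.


Insertions: 40->slot 7; 38->slot 5; 47->slot 3; 35->slot 2; 45->slot 1
Table: [None, 45, 35, 47, None, 38, None, 40, None, None, None]


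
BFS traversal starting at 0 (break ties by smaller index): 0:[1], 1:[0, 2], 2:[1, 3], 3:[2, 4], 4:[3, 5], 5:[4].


BFS queue: start with [0]
Visit order: [0, 1, 2, 3, 4, 5]


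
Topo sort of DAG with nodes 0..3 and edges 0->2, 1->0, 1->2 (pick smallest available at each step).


Kahn's algorithm, process smallest node first
Order: [1, 0, 2, 3]


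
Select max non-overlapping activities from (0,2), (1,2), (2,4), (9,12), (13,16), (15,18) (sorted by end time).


Greedy: pick earliest-ending, then skip overlaps.
Selected (4 activities): [(0, 2), (2, 4), (9, 12), (13, 16)]


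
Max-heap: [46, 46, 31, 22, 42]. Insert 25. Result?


Append 25: [46, 46, 31, 22, 42, 25]
Bubble up: no swaps needed
Result: [46, 46, 31, 22, 42, 25]


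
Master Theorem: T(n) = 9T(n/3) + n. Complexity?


a=9, b=3, c=1. log_3(9)=2 > c=1. Case 1: O(n^log_b(a)) = O(n^2)
Complexity: O(n^2)


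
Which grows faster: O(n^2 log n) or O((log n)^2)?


polylogarithmic grows slower than n^2 log n
O((log n)^2) is asymptotically smaller; O(n^2 log n) grows faster


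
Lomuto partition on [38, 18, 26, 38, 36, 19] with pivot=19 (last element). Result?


Elements <= 19 go left of pivot.
Result: [18, 19, 26, 38, 36, 38], pivot at index 1


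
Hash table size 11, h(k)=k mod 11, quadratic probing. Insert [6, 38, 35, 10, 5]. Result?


Insertions: 6->slot 6; 38->slot 5; 35->slot 2; 10->slot 10; 5->slot 9
Table: [None, None, 35, None, None, 38, 6, None, None, 5, 10]


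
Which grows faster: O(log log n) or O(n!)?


double-logarithmic grows slower than factorial
O(log log n) is asymptotically smaller; O(n!) grows faster


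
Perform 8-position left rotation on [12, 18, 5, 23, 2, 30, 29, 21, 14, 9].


Left rotate by 8: [14, 9, 12, 18, 5, 23, 2, 30, 29, 21]


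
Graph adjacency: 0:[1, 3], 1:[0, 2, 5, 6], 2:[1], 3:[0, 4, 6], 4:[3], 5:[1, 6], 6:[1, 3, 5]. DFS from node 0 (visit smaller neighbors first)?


DFS stack-based: start with [0]
Visit order: [0, 1, 2, 5, 6, 3, 4]


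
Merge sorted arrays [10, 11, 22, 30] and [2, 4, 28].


Compare heads, take smaller each step.
Merged: [2, 4, 10, 11, 22, 28, 30]


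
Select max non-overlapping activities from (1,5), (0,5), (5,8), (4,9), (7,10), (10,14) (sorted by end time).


Greedy: pick earliest-ending, then skip overlaps.
Selected (3 activities): [(1, 5), (5, 8), (10, 14)]


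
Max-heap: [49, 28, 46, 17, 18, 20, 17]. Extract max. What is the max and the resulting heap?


Max = 49
Replace root with last, heapify down
Resulting heap: [46, 28, 20, 17, 18, 17]


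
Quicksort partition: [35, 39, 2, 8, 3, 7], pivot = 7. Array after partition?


Elements <= 7 go left of pivot.
Result: [2, 3, 7, 8, 39, 35], pivot at index 2


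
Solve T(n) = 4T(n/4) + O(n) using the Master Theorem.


a=4, b=4, c=1. log_4(4)=1 = c=1. Case 2: O(n^c log n) = O(n log n)
Complexity: O(n log n)


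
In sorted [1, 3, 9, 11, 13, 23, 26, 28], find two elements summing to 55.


Two pointers: lo=0, hi=7
No pair sums to 55


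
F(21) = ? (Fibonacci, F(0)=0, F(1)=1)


F(n)=F(n-1)+F(n-2)
...F(19)=4181, F(20)=6765, F(21)=10946


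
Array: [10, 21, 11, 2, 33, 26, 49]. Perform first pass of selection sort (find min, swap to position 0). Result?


After one pass: [2, 21, 11, 10, 33, 26, 49]


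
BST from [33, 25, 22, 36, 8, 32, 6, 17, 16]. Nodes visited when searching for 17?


BST root = 33
Search for 17: compare at each node
Path: [33, 25, 22, 8, 17]


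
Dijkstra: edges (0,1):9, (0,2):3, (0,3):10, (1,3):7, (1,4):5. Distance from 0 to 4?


Dijkstra from 0:
Distances: {0: 0, 1: 9, 2: 3, 3: 10, 4: 14}
Shortest distance to 4 = 14, path = [0, 1, 4]


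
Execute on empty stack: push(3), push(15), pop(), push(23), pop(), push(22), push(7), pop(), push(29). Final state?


push(3) -> [3]
push(15) -> [3, 15]
pop() returns 15 -> [3]
push(23) -> [3, 23]
pop() returns 23 -> [3]
push(22) -> [3, 22]
push(7) -> [3, 22, 7]
pop() returns 7 -> [3, 22]
push(29) -> [3, 22, 29]
Final stack (bottom to top): [3, 22, 29]


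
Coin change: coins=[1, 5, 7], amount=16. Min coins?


dp[0]=0; dp[i]=1+min(dp[i-c] for c in coins)
...dp[11]=3, dp[12]=2, dp[13]=3, dp[14]=2, dp[15]=3, dp[16]=4
Minimum coins for 16 = 4


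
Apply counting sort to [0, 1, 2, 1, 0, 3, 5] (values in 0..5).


Count array: [2, 2, 1, 1, 0, 1]
Reconstruct: [0, 0, 1, 1, 2, 3, 5]


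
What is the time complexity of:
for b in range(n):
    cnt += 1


Per nesting level: O(n) = O(n)
Complexity: O(n)


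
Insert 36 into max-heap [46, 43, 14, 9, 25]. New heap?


Append 36: [46, 43, 14, 9, 25, 36]
Bubble up: swap idx 5(36) with idx 2(14)
Result: [46, 43, 36, 9, 25, 14]


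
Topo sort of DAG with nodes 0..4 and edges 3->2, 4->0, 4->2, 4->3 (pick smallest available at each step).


Kahn's algorithm, process smallest node first
Order: [1, 4, 0, 3, 2]


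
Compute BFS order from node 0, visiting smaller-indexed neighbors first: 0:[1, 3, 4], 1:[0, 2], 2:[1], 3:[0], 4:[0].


BFS queue: start with [0]
Visit order: [0, 1, 3, 4, 2]


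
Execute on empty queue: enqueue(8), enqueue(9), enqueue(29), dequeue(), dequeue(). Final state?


enqueue(8) -> [8]
enqueue(9) -> [8, 9]
enqueue(29) -> [8, 9, 29]
dequeue() returns 8 -> [9, 29]
dequeue() returns 9 -> [29]
Final queue (front to back): [29]


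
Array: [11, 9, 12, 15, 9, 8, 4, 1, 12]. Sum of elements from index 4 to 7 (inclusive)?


Prefix sums: [0, 11, 20, 32, 47, 56, 64, 68, 69, 81]
Sum[4..7] = prefix[8] - prefix[4] = 69 - 47 = 22


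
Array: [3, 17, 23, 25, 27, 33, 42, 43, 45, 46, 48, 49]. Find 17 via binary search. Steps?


Search for 17:
[0,11] mid=5 arr[5]=33
[0,4] mid=2 arr[2]=23
[0,1] mid=0 arr[0]=3
[1,1] mid=1 arr[1]=17
Total: 4 comparisons


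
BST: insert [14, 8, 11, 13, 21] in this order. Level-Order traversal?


Root = 14; build tree by BST insertion.
Level-Order traversal: [14, 8, 21, 11, 13]


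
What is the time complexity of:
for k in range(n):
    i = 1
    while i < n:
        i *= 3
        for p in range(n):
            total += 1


Per nesting level: O(n) * O(log n) * O(n) = O(n^2 log n)
Complexity: O(n^2 log n)


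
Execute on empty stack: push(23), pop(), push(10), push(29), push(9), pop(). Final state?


push(23) -> [23]
pop() returns 23 -> []
push(10) -> [10]
push(29) -> [10, 29]
push(9) -> [10, 29, 9]
pop() returns 9 -> [10, 29]
Final stack (bottom to top): [10, 29]


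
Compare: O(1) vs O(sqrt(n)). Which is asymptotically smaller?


constant grows slower than sublinear
O(1) is asymptotically smaller; O(sqrt(n)) grows faster


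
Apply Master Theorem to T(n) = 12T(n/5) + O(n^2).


a=12, b=5, c=2. log_5(12)=1.544 < c=2. Case 3: O(n^c) = O(n^2)
Complexity: O(n^2)


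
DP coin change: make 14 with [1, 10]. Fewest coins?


dp[0]=0; dp[i]=1+min(dp[i-c] for c in coins)
...dp[9]=9, dp[10]=1, dp[11]=2, dp[12]=3, dp[13]=4, dp[14]=5
Minimum coins for 14 = 5


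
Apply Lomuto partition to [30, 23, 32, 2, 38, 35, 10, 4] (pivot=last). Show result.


Elements <= 4 go left of pivot.
Result: [2, 4, 32, 30, 38, 35, 10, 23], pivot at index 1


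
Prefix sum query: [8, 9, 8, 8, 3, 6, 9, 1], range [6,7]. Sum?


Prefix sums: [0, 8, 17, 25, 33, 36, 42, 51, 52]
Sum[6..7] = prefix[8] - prefix[6] = 52 - 42 = 10


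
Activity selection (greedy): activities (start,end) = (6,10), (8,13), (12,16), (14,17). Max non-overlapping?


Greedy: pick earliest-ending, then skip overlaps.
Selected (2 activities): [(6, 10), (12, 16)]


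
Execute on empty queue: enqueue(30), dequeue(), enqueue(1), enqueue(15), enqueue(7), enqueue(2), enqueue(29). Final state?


enqueue(30) -> [30]
dequeue() returns 30 -> []
enqueue(1) -> [1]
enqueue(15) -> [1, 15]
enqueue(7) -> [1, 15, 7]
enqueue(2) -> [1, 15, 7, 2]
enqueue(29) -> [1, 15, 7, 2, 29]
Final queue (front to back): [1, 15, 7, 2, 29]


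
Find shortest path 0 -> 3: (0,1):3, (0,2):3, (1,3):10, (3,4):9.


Dijkstra from 0:
Distances: {0: 0, 1: 3, 2: 3, 3: 13, 4: 22}
Shortest distance to 3 = 13, path = [0, 1, 3]


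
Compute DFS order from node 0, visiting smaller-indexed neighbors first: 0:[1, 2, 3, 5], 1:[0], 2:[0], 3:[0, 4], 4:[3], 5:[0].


DFS stack-based: start with [0]
Visit order: [0, 1, 2, 3, 4, 5]


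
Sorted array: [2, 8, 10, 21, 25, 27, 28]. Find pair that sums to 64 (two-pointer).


Two pointers: lo=0, hi=6
No pair sums to 64


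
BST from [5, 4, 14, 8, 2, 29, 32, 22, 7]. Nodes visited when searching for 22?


BST root = 5
Search for 22: compare at each node
Path: [5, 14, 29, 22]


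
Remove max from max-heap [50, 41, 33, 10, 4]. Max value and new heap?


Max = 50
Replace root with last, heapify down
Resulting heap: [41, 10, 33, 4]


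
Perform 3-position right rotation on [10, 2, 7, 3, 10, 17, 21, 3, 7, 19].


Right rotate by 3: [3, 7, 19, 10, 2, 7, 3, 10, 17, 21]


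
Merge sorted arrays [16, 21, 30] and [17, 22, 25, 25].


Compare heads, take smaller each step.
Merged: [16, 17, 21, 22, 25, 25, 30]


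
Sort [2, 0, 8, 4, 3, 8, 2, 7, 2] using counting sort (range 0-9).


Count array: [1, 0, 3, 1, 1, 0, 0, 1, 2, 0]
Reconstruct: [0, 2, 2, 2, 3, 4, 7, 8, 8]


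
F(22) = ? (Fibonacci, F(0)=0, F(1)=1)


F(n)=F(n-1)+F(n-2)
...F(20)=6765, F(21)=10946, F(22)=17711


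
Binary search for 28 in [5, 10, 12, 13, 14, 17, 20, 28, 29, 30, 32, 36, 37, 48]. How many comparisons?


Search for 28:
[0,13] mid=6 arr[6]=20
[7,13] mid=10 arr[10]=32
[7,9] mid=8 arr[8]=29
[7,7] mid=7 arr[7]=28
Total: 4 comparisons


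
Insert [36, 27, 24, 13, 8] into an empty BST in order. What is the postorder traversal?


Root = 36; build tree by BST insertion.
Postorder traversal: [8, 13, 24, 27, 36]


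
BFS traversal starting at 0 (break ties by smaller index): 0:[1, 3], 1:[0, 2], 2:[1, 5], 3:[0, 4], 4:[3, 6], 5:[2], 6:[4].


BFS queue: start with [0]
Visit order: [0, 1, 3, 2, 4, 5, 6]


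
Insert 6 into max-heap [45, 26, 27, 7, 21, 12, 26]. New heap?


Append 6: [45, 26, 27, 7, 21, 12, 26, 6]
Bubble up: no swaps needed
Result: [45, 26, 27, 7, 21, 12, 26, 6]


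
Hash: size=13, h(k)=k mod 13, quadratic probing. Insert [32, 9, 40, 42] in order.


Insertions: 32->slot 6; 9->slot 9; 40->slot 1; 42->slot 3
Table: [None, 40, None, 42, None, None, 32, None, None, 9, None, None, None]


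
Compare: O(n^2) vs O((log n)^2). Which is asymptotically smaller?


polylogarithmic grows slower than quadratic
O((log n)^2) is asymptotically smaller; O(n^2) grows faster


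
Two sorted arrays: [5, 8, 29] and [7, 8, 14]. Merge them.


Compare heads, take smaller each step.
Merged: [5, 7, 8, 8, 14, 29]


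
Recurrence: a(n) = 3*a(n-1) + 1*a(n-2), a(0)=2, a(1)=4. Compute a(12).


Build bottom-up:
...a(10)=197288, a(11)=651598, a(12)=3*651598+1*197288=2152082


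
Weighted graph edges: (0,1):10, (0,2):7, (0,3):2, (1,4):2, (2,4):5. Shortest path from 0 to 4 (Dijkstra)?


Dijkstra from 0:
Distances: {0: 0, 1: 10, 2: 7, 3: 2, 4: 12}
Shortest distance to 4 = 12, path = [0, 2, 4]


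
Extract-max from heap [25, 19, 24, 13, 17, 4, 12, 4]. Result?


Max = 25
Replace root with last, heapify down
Resulting heap: [24, 19, 12, 13, 17, 4, 4]


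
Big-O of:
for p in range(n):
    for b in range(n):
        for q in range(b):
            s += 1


Per nesting level: O(n) * O(n) * O(n) [triangular over b] = O(n^3)
Complexity: O(n^3)
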